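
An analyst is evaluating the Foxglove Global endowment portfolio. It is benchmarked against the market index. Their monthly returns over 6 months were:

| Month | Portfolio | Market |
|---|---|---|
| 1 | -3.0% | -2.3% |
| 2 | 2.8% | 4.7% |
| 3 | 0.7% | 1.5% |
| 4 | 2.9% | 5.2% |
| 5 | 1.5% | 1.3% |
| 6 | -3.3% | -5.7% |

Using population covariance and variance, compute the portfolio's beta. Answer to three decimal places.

r̄p = 0.2667%,  r̄m = 0.7833%
Cov = Σ(rp − r̄p)(rm − r̄m) / 6 = 9.2828
Var(rm) = Σ(rm − r̄m)² / 6 = 14.5281
β = Cov / Var = 9.2828 / 14.5281 = 0.6390

0.639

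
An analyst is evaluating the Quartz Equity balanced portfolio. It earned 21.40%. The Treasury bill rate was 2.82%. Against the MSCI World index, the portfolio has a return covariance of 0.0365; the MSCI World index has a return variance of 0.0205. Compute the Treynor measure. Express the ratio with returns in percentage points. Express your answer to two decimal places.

β = Cov / Var = 0.0365 / 0.0205 = 1.7805
Treynor = (Rp − Rf) / β = (21.40% − 2.82%) / 1.7805 = 18.58 / 1.7805 = 10.4353

10.44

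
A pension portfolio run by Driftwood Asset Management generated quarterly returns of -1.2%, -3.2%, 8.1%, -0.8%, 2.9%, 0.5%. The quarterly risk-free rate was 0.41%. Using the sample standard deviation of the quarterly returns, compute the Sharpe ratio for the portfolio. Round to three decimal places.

0.160

μ = (-1.2 − 3.2 + 8.1 − 0.8 + 2.9 + 0.5) / 6 = 1.0500%
Σ(r − μ)² = (-1.2 − 1.0500)² + (-3.2 − 1.0500)² + … = 79.9750
σ = √[79.9750 / 5] = 3.9994%
Sharpe = (μ − rf) / σ = (1.0500 − 0.41) / 3.9994 = 0.6400 / 3.9994 = 0.1600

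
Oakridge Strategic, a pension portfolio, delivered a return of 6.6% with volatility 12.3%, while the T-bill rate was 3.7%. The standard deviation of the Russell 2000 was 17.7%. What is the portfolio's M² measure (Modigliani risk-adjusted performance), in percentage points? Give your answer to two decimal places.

Sharpe = (Rp − Rf) / σp = (6.6% − 3.7%) / 12.3% = 0.2358
M² = Rf + Sharpe × σm = 3.7% + 0.2358 × 17.7% = 7.8737%

7.87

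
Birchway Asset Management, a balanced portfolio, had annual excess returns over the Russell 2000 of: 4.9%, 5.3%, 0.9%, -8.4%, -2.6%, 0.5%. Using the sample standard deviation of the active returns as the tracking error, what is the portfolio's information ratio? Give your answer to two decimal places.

Mean return μ = 0.60 / 6 = 0.1000%
Σ(r − μ)² = (4.9 − 0.1000)² + (5.3 − 0.1000)² + (0.9 − 0.1000)² + … = 130.4200
σ = √[130.4200 / 5] = 5.1072%
IR = μ / tracking error = 0.1000 / 5.1072 = 0.0196

0.02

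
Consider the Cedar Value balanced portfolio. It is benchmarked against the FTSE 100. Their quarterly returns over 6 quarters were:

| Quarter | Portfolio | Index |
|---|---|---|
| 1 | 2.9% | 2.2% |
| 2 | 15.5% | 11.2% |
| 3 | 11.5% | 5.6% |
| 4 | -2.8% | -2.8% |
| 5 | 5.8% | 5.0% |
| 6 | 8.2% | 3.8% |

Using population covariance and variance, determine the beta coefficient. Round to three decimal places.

1.347

r̄p = 6.8500%,  r̄m = 4.1667%
Cov = Σ(rp − r̄p)(rm − r̄m) / 6 = 23.5217
Var(rm) = Σ(rm − r̄m)² / 6 = 17.4589
β = Cov / Var = 23.5217 / 17.4589 = 1.3473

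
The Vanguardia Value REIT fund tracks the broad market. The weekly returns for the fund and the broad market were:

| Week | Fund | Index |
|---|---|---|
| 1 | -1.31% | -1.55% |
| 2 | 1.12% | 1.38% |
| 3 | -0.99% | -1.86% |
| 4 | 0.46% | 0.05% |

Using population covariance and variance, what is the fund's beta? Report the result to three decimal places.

r̄p = -0.1800%,  r̄m = -0.4950%
Cov = Σ(rp − r̄p)(rm − r̄m) / 4 = 1.2710
Var(rm) = Σ(rm − r̄m)² / 4 = 1.6972
β = Cov / Var = 1.2710 / 1.6972 = 0.7489

0.749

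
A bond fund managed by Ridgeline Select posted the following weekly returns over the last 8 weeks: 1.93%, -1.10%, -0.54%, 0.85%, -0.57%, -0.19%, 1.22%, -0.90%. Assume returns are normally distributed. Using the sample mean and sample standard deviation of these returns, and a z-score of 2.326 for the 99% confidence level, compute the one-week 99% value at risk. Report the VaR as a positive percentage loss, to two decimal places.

2.48

μ = (1.93 − 1.1 − 0.54 + 0.85 − 0.57 − 0.19 + 1.22 − 0.9) / 8 = 0.700 / 8 = 0.0875%
Sample σ = √[Σ(r − μ)² / 7] = √[8.5472 / 7] = √1.2210 = 1.1050%
VaR = −(μ − z·σ) = −(0.0875 − 2.326 × 1.1050) = −(-2.4827) = 2.4827%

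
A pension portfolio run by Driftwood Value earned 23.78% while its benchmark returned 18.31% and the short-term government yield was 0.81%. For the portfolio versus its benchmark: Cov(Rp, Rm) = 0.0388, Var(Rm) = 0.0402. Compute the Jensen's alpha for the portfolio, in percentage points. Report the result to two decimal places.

6.08

β = Cov / Var = 0.0388 / 0.0402 = 0.9652
E[R] = Rf + β(Rm − Rf) = 0.81% + 0.9652 × (18.31% − 0.81%) = 17.7010%
α = Rp − E[R] = 23.78% − 17.7010% = 6.0790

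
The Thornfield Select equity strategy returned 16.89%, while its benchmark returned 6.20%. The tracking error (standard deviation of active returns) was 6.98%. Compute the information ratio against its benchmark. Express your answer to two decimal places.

IR = (Rp − Rb) / TE = (16.89% − 6.20%) / 6.98% = 10.69% / 6.98% = 1.5315

1.53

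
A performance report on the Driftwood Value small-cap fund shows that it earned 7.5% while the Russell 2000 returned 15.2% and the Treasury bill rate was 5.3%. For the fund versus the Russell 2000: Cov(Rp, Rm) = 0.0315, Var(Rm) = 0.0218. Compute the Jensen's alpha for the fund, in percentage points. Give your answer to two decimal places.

β = Cov / Var = 0.0315 / 0.0218 = 1.4450
E[R] = Rf + β(Rm − Rf) = 5.3% + 1.4450 × (15.2% − 5.3%) = 19.6055%
α = Rp − E[R] = 7.5% − 19.6055% = -12.1055

-12.11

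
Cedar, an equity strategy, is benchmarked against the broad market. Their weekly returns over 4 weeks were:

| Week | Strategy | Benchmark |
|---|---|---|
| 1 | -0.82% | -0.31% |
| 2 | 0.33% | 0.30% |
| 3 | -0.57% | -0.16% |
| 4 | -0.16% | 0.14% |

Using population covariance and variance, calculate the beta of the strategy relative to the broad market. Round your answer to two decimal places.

r̄p = -0.3050%,  r̄m = -0.0075%
Cov = Σ(rp − r̄p)(rm − r̄m) / 4 = 0.1032
Var(rm) = Σ(rm − r̄m)² / 4 = 0.0578
β = Cov / Var = 0.1032 / 0.0578 = 1.7855

1.79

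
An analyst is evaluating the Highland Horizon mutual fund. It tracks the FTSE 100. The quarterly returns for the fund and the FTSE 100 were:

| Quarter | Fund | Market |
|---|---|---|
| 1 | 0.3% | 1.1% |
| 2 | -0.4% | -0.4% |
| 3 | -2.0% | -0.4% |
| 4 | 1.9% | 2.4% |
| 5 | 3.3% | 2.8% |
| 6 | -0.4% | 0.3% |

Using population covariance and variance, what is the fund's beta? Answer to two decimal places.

r̄p = 0.4500%,  r̄m = 0.9667%
Cov = Σ(rp − r̄p)(rm − r̄m) / 6 = 2.0600
Var(rm) = Σ(rm − r̄m)² / 6 = 1.6022
β = Cov / Var = 2.0600 / 1.6022 = 1.2857

1.29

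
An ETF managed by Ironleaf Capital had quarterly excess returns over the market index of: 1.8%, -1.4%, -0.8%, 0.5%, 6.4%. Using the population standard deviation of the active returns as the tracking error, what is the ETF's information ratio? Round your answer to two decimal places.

μ = (1.8 − 1.4 − 0.8 + 0.5 + 6.4) / 5 = 6.50 / 5 = 1.3000%
Σ(r − μ)² = (1.8 − 1.3000)² + (-1.4 − 1.3000)² + (-0.8 − 1.3000)² + … = 38.6000
σ = √[38.6000 / 5] = 2.7785%
IR = μ / tracking error = 1.3000 / 2.7785 = 0.4679

0.47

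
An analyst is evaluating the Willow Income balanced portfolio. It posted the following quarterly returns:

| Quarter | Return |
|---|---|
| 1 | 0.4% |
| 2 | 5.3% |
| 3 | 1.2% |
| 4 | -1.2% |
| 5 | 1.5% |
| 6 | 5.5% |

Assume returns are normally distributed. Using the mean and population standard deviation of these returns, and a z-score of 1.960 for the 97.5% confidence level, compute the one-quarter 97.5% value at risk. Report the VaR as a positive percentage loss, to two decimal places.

r̄ = (0.4 + 5.3 + 1.2 − 1.2 + 1.5 + 5.5) / 6 = 2.1167%
Population std dev = √[36.7483 / 6] = 2.4748%
VaR = −(r̄ − z·σ) = −(2.1167 − 1.960 × 2.4748) = −(-2.7339) = 2.7339%

2.73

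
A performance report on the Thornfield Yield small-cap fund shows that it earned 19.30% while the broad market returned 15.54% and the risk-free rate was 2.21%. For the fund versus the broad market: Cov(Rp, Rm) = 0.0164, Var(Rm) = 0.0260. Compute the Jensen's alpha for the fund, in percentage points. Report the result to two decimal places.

8.68

β = Cov / Var = 0.0164 / 0.0260 = 0.6308
E[R] = Rf + β(Rm − Rf) = 2.21% + 0.6308 × (15.54% − 2.21%) = 10.6186%
α = Rp − E[R] = 19.30% − 10.6186% = 8.6814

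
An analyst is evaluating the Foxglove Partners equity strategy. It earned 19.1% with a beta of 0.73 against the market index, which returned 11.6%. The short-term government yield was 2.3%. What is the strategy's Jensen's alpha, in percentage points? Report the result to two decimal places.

CAPM expected return = Rf + β(Rm − Rf) = 2.3% + 0.73 × (11.6% − 2.3%) = 2.3 + 0.73 × 9.30 = 9.0890%
Jensen's α = Rp − E[R] = 19.1% − 9.0890% = 10.0110

10.01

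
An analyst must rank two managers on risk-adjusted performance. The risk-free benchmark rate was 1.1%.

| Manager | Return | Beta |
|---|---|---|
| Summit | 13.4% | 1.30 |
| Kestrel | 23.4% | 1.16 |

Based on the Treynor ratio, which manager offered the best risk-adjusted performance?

Summit: Treynor = (13.4% − 1.1%) / 1.30 = 9.462
Kestrel: Treynor = (23.4% − 1.1%) / 1.16 = 19.224
Highest: Kestrel (19.224).

Kestrel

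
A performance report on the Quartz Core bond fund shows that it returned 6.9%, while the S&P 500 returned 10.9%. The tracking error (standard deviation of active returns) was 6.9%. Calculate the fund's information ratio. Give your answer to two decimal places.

IR = (Rp − Rb) / TE = (6.9% − 10.9%) / 6.9% = -4.00% / 6.9% = -0.5797

-0.58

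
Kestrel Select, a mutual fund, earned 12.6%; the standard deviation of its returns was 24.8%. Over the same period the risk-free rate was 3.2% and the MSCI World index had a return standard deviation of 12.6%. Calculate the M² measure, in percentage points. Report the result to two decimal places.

7.98

Sharpe = (Rp − Rf) / σp = (12.6% − 3.2%) / 24.8% = 0.3790
M² = Rf + Sharpe × σm = 3.2% + 0.3790 × 12.6% = 7.9754%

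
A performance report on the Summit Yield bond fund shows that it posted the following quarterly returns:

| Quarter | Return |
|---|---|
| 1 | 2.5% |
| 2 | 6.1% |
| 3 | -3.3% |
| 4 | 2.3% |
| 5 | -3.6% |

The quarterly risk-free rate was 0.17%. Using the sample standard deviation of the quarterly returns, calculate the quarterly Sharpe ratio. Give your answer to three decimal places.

Mean return r̄ = 4.00 / 5 = 0.8000%
Σ(r − r̄)² = 69.4000; sample σ = √(69.4000/4) = 4.1653%
Sharpe = (r̄ − rf) / σ = (0.8000 − 0.17) / 4.1653 = 0.6300 / 4.1653 = 0.1512

0.151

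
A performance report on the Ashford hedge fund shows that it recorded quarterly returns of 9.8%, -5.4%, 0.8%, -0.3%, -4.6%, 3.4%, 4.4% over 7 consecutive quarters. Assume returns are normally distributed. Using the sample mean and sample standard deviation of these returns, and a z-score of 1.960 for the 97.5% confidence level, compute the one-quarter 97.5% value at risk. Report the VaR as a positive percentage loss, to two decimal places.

r̄ = (9.8 − 5.4 + 0.8 − 0.3 − 4.6 + 3.4 + 4.4) / 7 = 1.1571%
Σ(r − r̄)² = (9.8 − 1.1571)² + (-5.4 − 1.1571)² + … = 168.6371
sample σ = √(168.6371 / 6) = √28.1062 = 5.3015%
VaR = −(r̄ − z·σ) = −(1.1571 − 1.960 × 5.3015) = −(-9.2338) = 9.2338%

9.23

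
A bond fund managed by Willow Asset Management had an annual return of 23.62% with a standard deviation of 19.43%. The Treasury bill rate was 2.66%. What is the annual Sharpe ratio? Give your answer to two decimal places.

1.08

Sharpe = (Rp − Rf) / σp = (23.62% − 2.66%) / 19.43% = 20.96% / 19.43% = 1.0787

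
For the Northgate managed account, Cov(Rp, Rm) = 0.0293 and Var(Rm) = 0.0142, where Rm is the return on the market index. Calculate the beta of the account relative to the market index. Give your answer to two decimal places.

2.06

β = Cov(Rp, Rm) / Var(Rm) = 0.0293 / 0.0142 = 2.0634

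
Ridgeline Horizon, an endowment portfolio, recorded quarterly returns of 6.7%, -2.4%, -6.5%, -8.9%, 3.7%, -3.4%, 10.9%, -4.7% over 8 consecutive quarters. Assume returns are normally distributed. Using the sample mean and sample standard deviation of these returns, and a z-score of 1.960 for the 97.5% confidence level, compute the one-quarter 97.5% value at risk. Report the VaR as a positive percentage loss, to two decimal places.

14.15

Mean return r̄ = -4.60 / 8 = -0.5750%
Σ(r − r̄)² = (6.7 − (-0.5750))² + (-2.4 − (-0.5750))² + … = 335.6150
sample σ = √(335.6150 / 7) = √47.9450 = 6.9242%
VaR = −(r̄ − z·σ) = −(-0.5750 − 1.960 × 6.9242) = −(-14.1464) = 14.1464%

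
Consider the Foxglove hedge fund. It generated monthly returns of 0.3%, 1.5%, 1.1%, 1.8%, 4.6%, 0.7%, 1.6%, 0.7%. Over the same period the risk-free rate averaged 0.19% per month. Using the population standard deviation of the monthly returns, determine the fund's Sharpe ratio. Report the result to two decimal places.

1.07

r̄ = (0.3 + 1.5 + 1.1 + 1.8 + 4.6 + 0.7 + 1.6 + 0.7) / 8 = 12.30 / 8 = 1.5375%
Population σ = √[Σ(r − r̄)² / 8] = √[12.5788 / 8] = √1.5724 = 1.2540%
Sharpe = (r̄ − rf) / σ = (1.5375 − 0.19) / 1.2540 = 1.3475 / 1.2540 = 1.0746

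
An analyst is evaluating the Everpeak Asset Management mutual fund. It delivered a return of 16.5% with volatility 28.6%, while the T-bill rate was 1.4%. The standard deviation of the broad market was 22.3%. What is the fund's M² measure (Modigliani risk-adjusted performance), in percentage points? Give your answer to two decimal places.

13.17

Sharpe = (Rp − Rf) / σp = (16.5% − 1.4%) / 28.6% = 0.5280
M² = Rf + Sharpe × σm = 1.4% + 0.5280 × 22.3% = 13.1744%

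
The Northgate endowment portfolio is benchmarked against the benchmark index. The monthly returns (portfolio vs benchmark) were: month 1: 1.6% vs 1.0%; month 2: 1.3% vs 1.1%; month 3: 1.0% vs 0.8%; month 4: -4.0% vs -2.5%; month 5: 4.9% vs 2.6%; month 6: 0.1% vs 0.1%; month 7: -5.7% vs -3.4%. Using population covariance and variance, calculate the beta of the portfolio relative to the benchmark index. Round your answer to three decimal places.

1.675

r̄p = -0.1143%,  r̄m = -0.0429%
Cov = Σ(rp − r̄p)(rm − r̄m) / 7 = 6.5608
Var(rm) = Σ(rm − r̄m)² / 7 = 3.9167
β = Cov / Var = 6.5608 / 3.9167 = 1.6751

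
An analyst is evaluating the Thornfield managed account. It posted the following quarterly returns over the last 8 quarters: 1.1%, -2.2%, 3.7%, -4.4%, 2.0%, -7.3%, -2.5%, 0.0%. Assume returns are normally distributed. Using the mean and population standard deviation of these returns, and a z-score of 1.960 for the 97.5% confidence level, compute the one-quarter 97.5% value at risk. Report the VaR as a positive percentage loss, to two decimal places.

7.81

Mean return μ = -9.60 / 8 = -1.2000%
Population std dev = √[91.1200 / 8] = 3.3749%
VaR = −(μ − z·σ) = −(-1.2000 − 1.960 × 3.3749) = −(-7.8148) = 7.8148%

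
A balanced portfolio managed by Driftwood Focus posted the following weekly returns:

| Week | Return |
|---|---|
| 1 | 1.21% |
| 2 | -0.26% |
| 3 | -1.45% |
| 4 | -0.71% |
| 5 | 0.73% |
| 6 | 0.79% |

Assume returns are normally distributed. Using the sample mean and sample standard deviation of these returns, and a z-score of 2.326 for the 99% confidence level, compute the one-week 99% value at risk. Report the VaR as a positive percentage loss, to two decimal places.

2.34

r̄ = (1.21 − 0.26 − 1.45 − 0.71 + 0.73 + 0.79) / 6 = 0.310 / 6 = 0.0517%
Sample σ = √[Σ(r − r̄)² / 5] = √[5.2793 / 5] = √1.0559 = 1.0276%
VaR = −(r̄ − z·σ) = −(0.0517 − 2.326 × 1.0276) = −(-2.3385) = 2.3385%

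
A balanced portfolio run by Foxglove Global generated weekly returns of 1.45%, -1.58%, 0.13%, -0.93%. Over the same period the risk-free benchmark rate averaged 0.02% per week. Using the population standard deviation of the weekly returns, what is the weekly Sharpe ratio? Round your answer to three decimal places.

Mean return r̄ = -0.930 / 4 = -0.2325%
Σ(r − r̄)² = (1.45 − (-0.2325))² + (-1.58 − (-0.2325))² + … = 5.2645
population σ = √(5.2645 / 4) = √1.3161 = 1.1472%
Sharpe = (r̄ − rf) / σ = (-0.2325 − 0.02) / 1.1472 = -0.2525 / 1.1472 = -0.2201

-0.220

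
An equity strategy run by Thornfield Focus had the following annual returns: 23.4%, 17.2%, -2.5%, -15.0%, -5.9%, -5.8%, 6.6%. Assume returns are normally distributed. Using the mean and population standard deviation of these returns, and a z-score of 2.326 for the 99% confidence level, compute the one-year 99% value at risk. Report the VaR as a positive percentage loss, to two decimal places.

27.12

Mean return r̄ = 18.00 / 7 = 2.5714%
Population σ = √[Σ(r − r̄)² / 7] = √[1140.3743 / 7] = √162.9106 = 12.7636%
VaR = −(r̄ − z·σ) = −(2.5714 − 2.326 × 12.7636) = −(-27.1167) = 27.1167%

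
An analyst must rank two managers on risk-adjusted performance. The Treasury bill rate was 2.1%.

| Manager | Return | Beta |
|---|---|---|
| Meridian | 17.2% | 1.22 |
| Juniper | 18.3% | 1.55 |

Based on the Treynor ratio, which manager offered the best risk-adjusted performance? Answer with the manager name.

Meridian

Meridian: Treynor = (17.2% − 2.1%) / 1.22 = 12.377
Juniper: Treynor = (18.3% − 2.1%) / 1.55 = 10.452
Highest: Meridian (12.377).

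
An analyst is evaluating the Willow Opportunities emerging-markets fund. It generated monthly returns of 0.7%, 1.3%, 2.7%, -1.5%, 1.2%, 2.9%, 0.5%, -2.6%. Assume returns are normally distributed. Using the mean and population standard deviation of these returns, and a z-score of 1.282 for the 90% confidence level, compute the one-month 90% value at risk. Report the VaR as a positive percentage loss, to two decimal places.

μ = (0.7 + 1.3 + 2.7 − 1.5 + 1.2 + 2.9 + 0.5 − 2.6) / 8 = 5.20 / 8 = 0.6500%
Σ(r − μ)² = 25.2000; population σ = √(25.2000/8) = 1.7748%
VaR = −(μ − z·σ) = −(0.6500 − 1.282 × 1.7748) = −(-1.6253) = 1.6253%

1.63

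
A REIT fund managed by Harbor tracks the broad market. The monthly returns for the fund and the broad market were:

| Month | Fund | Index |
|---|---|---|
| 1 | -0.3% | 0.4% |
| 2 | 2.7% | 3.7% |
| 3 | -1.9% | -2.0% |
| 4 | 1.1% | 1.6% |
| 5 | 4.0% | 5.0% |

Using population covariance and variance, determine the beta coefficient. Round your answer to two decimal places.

r̄p = 1.1200%,  r̄m = 1.7400%
Cov = Σ(rp − r̄p)(rm − r̄m) / 5 = 5.1372
Var(rm) = Σ(rm − r̄m)² / 5 = 6.0544
β = Cov / Var = 5.1372 / 6.0544 = 0.8485

0.85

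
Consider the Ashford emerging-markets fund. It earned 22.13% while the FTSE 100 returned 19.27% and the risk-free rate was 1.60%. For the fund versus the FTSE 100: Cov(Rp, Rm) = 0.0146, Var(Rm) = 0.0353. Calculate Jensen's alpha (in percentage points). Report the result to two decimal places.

13.22

β = Cov / Var = 0.0146 / 0.0353 = 0.4136
E[R] = Rf + β(Rm − Rf) = 1.60% + 0.4136 × (19.27% − 1.60%) = 8.9083%
α = Rp − E[R] = 22.13% − 8.9083% = 13.2217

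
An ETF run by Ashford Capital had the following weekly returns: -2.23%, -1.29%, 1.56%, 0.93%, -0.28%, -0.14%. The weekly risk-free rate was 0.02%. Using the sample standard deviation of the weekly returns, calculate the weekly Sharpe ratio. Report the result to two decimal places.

r̄ = (-2.23 − 1.29 + 1.56 + 0.93 − 0.28 − 0.14) / 6 = -1.450 / 6 = -0.2417%
Σ(r − r̄)² = (-2.23 − (-0.2417))² + (-1.29 − (-0.2417))² + … = 9.6831
σ = √[9.6831 / 5] = 1.3916%
Sharpe = (r̄ − rf) / σ = (-0.2417 − 0.02) / 1.3916 = -0.2617 / 1.3916 = -0.1881

-0.19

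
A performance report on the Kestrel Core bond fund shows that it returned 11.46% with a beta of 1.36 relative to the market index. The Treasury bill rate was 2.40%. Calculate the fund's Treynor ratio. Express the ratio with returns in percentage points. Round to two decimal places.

Treynor = (Rp − Rf) / β = (11.46% − 2.40%) / 1.36 = 9.06 / 1.36 = 6.6618

6.66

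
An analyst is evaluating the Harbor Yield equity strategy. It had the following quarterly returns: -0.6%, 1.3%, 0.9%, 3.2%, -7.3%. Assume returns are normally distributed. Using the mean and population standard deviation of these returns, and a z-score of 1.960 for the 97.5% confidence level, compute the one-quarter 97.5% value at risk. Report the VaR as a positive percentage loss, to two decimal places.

7.57

Mean return r̄ = -2.50 / 5 = -0.5000%
Σ(r − r̄)² = (-0.6 − (-0.5000))² + (1.3 − (-0.5000))² + (0.9 − (-0.5000))² + … = 65.1400
σ = √[65.1400 / 5] = 3.6094%
VaR = −(r̄ − z·σ) = −(-0.5000 − 1.960 × 3.6094) = −(-7.5744) = 7.5744%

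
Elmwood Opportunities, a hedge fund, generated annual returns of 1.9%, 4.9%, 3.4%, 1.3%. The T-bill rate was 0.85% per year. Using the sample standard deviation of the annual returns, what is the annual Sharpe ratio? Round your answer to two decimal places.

r̄ = (1.9 + 4.9 + 3.4 + 1.3) / 4 = 2.8750%
Σ(r − r̄)² = 7.8075; sample σ = √(7.8075/3) = 1.6132%
Sharpe = (r̄ − rf) / σ = (2.8750 − 0.85) / 1.6132 = 2.0250 / 1.6132 = 1.2553

1.26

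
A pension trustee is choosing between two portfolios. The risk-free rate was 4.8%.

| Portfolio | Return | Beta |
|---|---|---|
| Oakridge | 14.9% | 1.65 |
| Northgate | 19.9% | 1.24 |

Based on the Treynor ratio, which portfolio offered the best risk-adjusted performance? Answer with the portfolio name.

Northgate

Oakridge: Treynor = (14.9% − 4.8%) / 1.65 = 6.121
Northgate: Treynor = (19.9% − 4.8%) / 1.24 = 12.177
Highest: Northgate (12.177).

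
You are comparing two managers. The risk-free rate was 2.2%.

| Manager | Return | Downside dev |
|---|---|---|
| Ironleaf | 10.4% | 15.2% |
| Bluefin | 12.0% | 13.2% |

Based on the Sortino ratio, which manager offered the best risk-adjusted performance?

Bluefin

Ironleaf: Sortino ratio = (10.4% − 2.2%) / 15.2% = 0.539
Bluefin: Sortino ratio = (12.0% − 2.2%) / 13.2% = 0.742
Highest: Bluefin (0.742).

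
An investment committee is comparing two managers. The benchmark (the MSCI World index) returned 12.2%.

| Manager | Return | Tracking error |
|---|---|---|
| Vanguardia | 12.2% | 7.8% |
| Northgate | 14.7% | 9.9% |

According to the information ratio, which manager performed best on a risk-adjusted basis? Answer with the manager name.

Northgate

Vanguardia: IR = (12.2% − 12.2%) / 7.8% = 0.000
Northgate: IR = (14.7% − 12.2%) / 9.9% = 0.253
Highest: Northgate (0.253).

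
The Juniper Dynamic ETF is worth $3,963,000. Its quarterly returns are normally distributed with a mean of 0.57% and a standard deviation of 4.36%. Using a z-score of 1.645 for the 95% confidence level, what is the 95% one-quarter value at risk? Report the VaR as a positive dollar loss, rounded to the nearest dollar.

Return at the 95% tail: μ − z·σ = 0.57% − 1.645 × 4.36% = 0.57 − 7.1722 = -6.6022%
VaR = −(-6.6022%) × $3,963,000 = 6.6022% × $3,963,000 = $261,645

$261,645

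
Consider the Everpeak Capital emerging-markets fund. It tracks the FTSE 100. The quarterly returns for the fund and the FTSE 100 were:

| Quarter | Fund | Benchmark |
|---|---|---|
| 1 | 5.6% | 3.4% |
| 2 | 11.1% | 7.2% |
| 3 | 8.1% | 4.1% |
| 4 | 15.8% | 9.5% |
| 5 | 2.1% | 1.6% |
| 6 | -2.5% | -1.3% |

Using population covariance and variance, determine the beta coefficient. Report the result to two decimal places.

r̄p = 6.7000%,  r̄m = 4.0833%
Cov = Σ(rp − r̄p)(rm − r̄m) / 6 = 20.7883
Var(rm) = Σ(rm − r̄m)² / 6 = 12.4447
β = Cov / Var = 20.7883 / 12.4447 = 1.6705

1.67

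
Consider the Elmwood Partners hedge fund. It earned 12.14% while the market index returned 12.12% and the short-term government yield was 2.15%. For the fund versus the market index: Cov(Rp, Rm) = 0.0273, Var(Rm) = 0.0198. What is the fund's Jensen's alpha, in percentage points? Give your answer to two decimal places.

-3.76

β = Cov / Var = 0.0273 / 0.0198 = 1.3788
E[R] = Rf + β(Rm − Rf) = 2.15% + 1.3788 × (12.12% − 2.15%) = 15.8966%
α = Rp − E[R] = 12.14% − 15.8966% = -3.7566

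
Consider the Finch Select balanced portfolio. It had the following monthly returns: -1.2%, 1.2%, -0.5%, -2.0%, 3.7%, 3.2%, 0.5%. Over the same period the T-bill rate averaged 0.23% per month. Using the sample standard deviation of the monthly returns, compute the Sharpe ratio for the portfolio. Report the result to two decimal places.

0.22

Mean return r̄ = 4.90 / 7 = 0.7000%
Sample std dev = √[27.8800 / 6] = 2.1556%
Sharpe = (r̄ − rf) / σ = (0.7000 − 0.23) / 2.1556 = 0.4700 / 2.1556 = 0.2180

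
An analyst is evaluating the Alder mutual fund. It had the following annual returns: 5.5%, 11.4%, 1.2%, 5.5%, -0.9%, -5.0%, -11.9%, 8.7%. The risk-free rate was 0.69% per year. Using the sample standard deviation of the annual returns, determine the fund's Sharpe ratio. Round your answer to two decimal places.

Mean return r̄ = 14.50 / 8 = 1.8125%
Sample σ = √[Σ(r − r̄)² / 7] = √[408.7288 / 7] = √58.3898 = 7.6413%
Sharpe = (r̄ − rf) / σ = (1.8125 − 0.69) / 7.6413 = 1.1225 / 7.6413 = 0.1469

0.15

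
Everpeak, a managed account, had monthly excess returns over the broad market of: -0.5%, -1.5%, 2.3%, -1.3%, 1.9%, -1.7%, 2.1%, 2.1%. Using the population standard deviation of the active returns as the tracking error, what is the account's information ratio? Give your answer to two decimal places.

r̄ = (-0.5 − 1.5 + 2.3 − 1.3 + 1.9 − 1.7 + 2.1 + 2.1) / 8 = 3.40 / 8 = 0.4250%
Σ(r − r̄)² = 23.3550; population σ = √(23.3550/8) = 1.7086%
IR = r̄ / tracking error = 0.4250 / 1.7086 = 0.2487

0.25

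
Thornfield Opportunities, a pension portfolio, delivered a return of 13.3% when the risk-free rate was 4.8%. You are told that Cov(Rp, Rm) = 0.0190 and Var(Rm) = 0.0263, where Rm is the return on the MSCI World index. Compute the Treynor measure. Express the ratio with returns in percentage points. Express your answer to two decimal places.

β = Cov / Var = 0.0190 / 0.0263 = 0.7224
Treynor = (Rp − Rf) / β = (13.3% − 4.8%) / 0.7224 = 8.50 / 0.7224 = 11.7663

11.77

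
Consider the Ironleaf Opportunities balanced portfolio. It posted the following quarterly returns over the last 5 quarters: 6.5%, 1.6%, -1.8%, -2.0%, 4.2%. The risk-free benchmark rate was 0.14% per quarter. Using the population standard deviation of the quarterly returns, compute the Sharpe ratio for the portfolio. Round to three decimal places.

Mean return r̄ = 8.50 / 5 = 1.7000%
Σ(r − r̄)² = (6.5 − 1.7000)² + (1.6 − 1.7000)² + … = 55.2400
population σ = √(55.2400 / 5) = √11.0480 = 3.3239%
Sharpe = (r̄ − rf) / σ = (1.7000 − 0.14) / 3.3239 = 1.5600 / 3.3239 = 0.4693

0.469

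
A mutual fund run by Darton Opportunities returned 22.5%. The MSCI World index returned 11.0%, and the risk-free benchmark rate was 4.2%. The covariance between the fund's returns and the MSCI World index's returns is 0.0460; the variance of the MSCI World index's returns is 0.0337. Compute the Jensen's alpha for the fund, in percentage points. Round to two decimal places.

β = Cov / Var = 0.0460 / 0.0337 = 1.3650
E[R] = Rf + β(Rm − Rf) = 4.2% + 1.3650 × (11.0% − 4.2%) = 13.4820%
α = Rp − E[R] = 22.5% − 13.4820% = 9.0180

9.02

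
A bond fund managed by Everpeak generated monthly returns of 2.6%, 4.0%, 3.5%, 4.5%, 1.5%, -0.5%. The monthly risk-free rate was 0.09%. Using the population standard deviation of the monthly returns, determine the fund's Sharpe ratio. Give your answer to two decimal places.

1.48

μ = (2.6 + 4 + 3.5 + 4.5 + 1.5 − 0.5) / 6 = 2.6000%
Σ(r − μ)² = 17.2000; population σ = √(17.2000/6) = 1.6931%
Sharpe = (μ − rf) / σ = (2.6000 − 0.09) / 1.6931 = 2.5100 / 1.6931 = 1.4825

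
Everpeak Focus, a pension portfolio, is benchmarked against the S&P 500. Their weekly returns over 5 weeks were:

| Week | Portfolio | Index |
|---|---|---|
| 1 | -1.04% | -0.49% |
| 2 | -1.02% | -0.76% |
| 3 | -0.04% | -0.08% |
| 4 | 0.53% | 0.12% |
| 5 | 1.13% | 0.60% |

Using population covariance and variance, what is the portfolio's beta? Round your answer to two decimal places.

1.76

r̄p = -0.0880%,  r̄m = -0.1220%
Cov = Σ(rp − r̄p)(rm − r̄m) / 5 = 0.3952
Var(rm) = Σ(rm − r̄m)² / 5 = 0.2248
β = Cov / Var = 0.3952 / 0.2248 = 1.7580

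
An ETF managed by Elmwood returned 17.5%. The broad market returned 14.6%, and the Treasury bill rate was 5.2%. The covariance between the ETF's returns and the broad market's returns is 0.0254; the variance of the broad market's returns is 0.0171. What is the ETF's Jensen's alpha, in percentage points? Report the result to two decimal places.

-1.66

β = Cov / Var = 0.0254 / 0.0171 = 1.4854
E[R] = Rf + β(Rm − Rf) = 5.2% + 1.4854 × (14.6% − 5.2%) = 19.1628%
α = Rp − E[R] = 17.5% − 19.1628% = -1.6628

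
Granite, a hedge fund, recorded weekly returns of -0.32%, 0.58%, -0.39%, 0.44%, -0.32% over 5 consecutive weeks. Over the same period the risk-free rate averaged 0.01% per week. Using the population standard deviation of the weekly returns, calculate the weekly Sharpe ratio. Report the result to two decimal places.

-0.03

Mean return μ = -0.010 / 5 = -0.0020%
Σ(r − μ)² = (-0.32 − (-0.0020))² + (0.58 − (-0.0020))² + … = 0.8869
σ = √[0.8869 / 5] = 0.4212%
Sharpe = (μ − rf) / σ = (-0.0020 − 0.01) / 0.4212 = -0.0120 / 0.4212 = -0.0285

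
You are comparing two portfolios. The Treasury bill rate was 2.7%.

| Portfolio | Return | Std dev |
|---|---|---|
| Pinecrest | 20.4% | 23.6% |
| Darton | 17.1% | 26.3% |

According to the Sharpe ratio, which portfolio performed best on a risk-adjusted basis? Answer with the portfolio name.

Pinecrest: Sharpe ratio = (20.4% − 2.7%) / 23.6% = 0.750
Darton: Sharpe ratio = (17.1% − 2.7%) / 26.3% = 0.548
Highest: Pinecrest (0.750).

Pinecrest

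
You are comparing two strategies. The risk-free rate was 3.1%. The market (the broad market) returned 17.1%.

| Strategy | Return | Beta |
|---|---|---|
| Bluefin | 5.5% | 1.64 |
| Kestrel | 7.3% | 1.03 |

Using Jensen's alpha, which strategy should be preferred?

Bluefin: α = 5.5% − [3.1% + 1.64 × (17.1% − 3.1%)] = -20.560
Kestrel: α = 7.3% − [3.1% + 1.03 × (17.1% − 3.1%)] = -10.220
Highest: Kestrel (-10.220).

Kestrel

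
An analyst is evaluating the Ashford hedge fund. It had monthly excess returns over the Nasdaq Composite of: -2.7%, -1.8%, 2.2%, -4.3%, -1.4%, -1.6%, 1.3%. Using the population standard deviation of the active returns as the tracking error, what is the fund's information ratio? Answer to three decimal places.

r̄ = (-2.7 − 1.8 + 2.2 − 4.3 − 1.4 − 1.6 + 1.3) / 7 = -8.30 / 7 = -1.1857%
Σ(r − r̄)² = (-2.7 − (-1.1857))² + (-1.8 − (-1.1857))² + … = 30.2286
σ = √[30.2286 / 7] = 2.0781%
IR = r̄ / tracking error = -1.1857 / 2.0781 = -0.5706

-0.571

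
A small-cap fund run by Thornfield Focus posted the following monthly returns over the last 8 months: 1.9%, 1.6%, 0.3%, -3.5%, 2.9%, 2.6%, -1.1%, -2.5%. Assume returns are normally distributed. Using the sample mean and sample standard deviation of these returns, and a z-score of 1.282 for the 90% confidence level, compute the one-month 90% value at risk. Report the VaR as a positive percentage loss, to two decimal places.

r̄ = (1.9 + 1.6 + 0.3 − 3.5 + 2.9 + 2.6 − 1.1 − 2.5) / 8 = 0.2750%
Sample σ = √[Σ(r − r̄)² / 7] = √[40.5350 / 7] = √5.7907 = 2.4064%
VaR = −(r̄ − z·σ) = −(0.2750 − 1.282 × 2.4064) = −(-2.8100) = 2.8100%

2.81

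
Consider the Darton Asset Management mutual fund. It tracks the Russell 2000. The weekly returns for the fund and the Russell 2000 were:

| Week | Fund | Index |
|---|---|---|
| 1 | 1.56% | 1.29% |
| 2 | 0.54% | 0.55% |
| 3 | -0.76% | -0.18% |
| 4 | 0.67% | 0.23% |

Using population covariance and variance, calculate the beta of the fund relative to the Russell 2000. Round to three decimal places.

1.424

r̄p = 0.5025%,  r̄m = 0.4725%
Cov = Σ(rp − r̄p)(rm − r̄m) / 4 = 0.4126
Var(rm) = Σ(rm − r̄m)² / 4 = 0.2897
β = Cov / Var = 0.4126 / 0.2897 = 1.4242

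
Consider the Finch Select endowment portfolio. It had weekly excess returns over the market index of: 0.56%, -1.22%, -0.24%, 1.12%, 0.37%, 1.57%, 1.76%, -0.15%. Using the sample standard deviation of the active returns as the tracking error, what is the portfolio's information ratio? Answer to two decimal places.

0.47

r̄ = (0.56 − 1.22 − 0.24 + 1.12 + 0.37 + 1.57 + 1.76 − 0.15) / 8 = 0.4713%
Σ(r − r̄)² = (0.56 − 0.4713)² + (-1.22 − 0.4713)² + … = 7.0593
σ = √[7.0593 / 7] = 1.0042%
IR = r̄ / tracking error = 0.4713 / 1.0042 = 0.4693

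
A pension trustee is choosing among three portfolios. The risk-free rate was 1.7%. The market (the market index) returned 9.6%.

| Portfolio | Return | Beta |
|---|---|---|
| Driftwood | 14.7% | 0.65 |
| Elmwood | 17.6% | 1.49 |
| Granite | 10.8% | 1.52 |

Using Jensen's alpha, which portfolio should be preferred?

Driftwood

Driftwood: α = 14.7% − [1.7% + 0.65 × (9.6% − 1.7%)] = 7.865
Elmwood: α = 17.6% − [1.7% + 1.49 × (9.6% − 1.7%)] = 4.129
Granite: α = 10.8% − [1.7% + 1.52 × (9.6% − 1.7%)] = -2.908
Highest: Driftwood (7.865).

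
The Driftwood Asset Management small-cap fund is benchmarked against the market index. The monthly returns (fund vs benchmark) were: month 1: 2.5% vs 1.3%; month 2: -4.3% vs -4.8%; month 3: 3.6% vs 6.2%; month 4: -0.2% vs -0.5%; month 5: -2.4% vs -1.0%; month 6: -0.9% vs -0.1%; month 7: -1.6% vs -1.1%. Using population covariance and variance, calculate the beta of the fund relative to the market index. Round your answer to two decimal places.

0.77

r̄p = -0.4714%,  r̄m = 0.0000%
Cov = Σ(rp − r̄p)(rm − r̄m) / 7 = 7.2229
Var(rm) = Σ(rm − r̄m)² / 7 = 9.3771
β = Cov / Var = 7.2229 / 9.3771 = 0.7703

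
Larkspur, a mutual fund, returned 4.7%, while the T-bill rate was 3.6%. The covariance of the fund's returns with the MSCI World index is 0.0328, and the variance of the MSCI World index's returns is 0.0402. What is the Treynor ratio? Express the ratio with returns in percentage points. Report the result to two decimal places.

1.35

β = Cov / Var = 0.0328 / 0.0402 = 0.8159
Treynor = (Rp − Rf) / β = (4.7% − 3.6%) / 0.8159 = 1.10 / 0.8159 = 1.3482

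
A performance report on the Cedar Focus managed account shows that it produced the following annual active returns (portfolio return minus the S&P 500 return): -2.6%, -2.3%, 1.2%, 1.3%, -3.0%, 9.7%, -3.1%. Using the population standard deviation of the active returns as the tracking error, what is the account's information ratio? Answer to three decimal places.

0.040

μ = (-2.6 − 2.3 + 1.2 + 1.3 − 3 + 9.7 − 3.1) / 7 = 1.20 / 7 = 0.1714%
Population std dev = √[127.6743 / 7] = 4.2707%
IR = μ / tracking error = 0.1714 / 4.2707 = 0.0401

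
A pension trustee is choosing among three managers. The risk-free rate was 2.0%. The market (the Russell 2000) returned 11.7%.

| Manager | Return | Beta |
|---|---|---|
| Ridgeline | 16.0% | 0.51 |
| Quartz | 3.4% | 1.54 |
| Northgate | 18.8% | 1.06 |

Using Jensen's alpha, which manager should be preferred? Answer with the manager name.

Ridgeline

Ridgeline: α = 16.0% − [2.0% + 0.51 × (11.7% − 2.0%)] = 9.053
Quartz: α = 3.4% − [2.0% + 1.54 × (11.7% − 2.0%)] = -13.538
Northgate: α = 18.8% − [2.0% + 1.06 × (11.7% − 2.0%)] = 6.518
Highest: Ridgeline (9.053).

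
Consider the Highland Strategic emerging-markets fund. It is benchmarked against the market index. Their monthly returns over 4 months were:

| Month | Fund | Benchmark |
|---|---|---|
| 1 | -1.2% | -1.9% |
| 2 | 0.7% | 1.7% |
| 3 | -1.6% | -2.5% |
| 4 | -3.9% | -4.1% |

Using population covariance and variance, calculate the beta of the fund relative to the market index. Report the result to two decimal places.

r̄p = -1.5000%,  r̄m = -1.7000%
Cov = Σ(rp − r̄p)(rm − r̄m) / 4 = 3.3150
Var(rm) = Σ(rm − r̄m)² / 4 = 4.5000
β = Cov / Var = 3.3150 / 4.5000 = 0.7367

0.74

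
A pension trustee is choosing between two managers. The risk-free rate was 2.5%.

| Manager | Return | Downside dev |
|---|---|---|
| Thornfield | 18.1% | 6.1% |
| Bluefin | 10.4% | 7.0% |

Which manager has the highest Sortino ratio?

Thornfield

Thornfield: Sortino ratio = (18.1% − 2.5%) / 6.1% = 2.557
Bluefin: Sortino ratio = (10.4% − 2.5%) / 7.0% = 1.129
Highest: Thornfield (2.557).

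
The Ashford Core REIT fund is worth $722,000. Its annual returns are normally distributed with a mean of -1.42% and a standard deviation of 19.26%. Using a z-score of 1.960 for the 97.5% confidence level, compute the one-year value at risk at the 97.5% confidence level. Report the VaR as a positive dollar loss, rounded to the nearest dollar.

$282,805

Return at the 97.5% tail: μ − z·σ = -1.42% − 1.960 × 19.26% = -1.42 − 37.7496 = -39.1696%
VaR = −(-39.1696%) × $722,000 = 39.1696% × $722,000 = $282,805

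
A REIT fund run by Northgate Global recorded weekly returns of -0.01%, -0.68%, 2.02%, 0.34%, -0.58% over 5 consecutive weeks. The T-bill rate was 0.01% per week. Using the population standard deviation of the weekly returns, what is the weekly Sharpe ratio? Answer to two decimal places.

r̄ = (-0.01 − 0.68 + 2.02 + 0.34 − 0.58) / 5 = 0.2180%
Population σ = √[Σ(r − r̄)² / 5] = √[4.7573 / 5] = √0.9515 = 0.9754%
Sharpe = (r̄ − rf) / σ = (0.2180 − 0.01) / 0.9754 = 0.2080 / 0.9754 = 0.2132

0.21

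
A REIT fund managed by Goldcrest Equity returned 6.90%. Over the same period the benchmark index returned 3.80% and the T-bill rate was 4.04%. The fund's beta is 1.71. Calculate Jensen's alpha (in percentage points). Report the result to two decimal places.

3.27

CAPM expected return = Rf + β(Rm − Rf) = 4.04% + 1.71 × (3.80% − 4.04%) = 4.04 + 1.71 × -0.24 = 3.6296%
Jensen's α = Rp − E[R] = 6.90% − 3.6296% = 3.2704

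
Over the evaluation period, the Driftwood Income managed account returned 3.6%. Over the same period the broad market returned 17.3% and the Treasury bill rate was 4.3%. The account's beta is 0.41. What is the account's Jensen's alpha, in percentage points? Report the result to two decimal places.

-6.03

CAPM expected return = Rf + β(Rm − Rf) = 4.3% + 0.41 × (17.3% − 4.3%) = 4.3 + 0.41 × 13.00 = 9.6300%
Jensen's α = Rp − E[R] = 3.6% − 9.6300% = -6.0300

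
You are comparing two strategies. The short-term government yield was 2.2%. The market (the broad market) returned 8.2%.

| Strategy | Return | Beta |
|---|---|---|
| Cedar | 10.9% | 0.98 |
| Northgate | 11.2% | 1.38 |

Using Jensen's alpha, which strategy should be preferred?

Cedar

Cedar: α = 10.9% − [2.2% + 0.98 × (8.2% − 2.2%)] = 2.820
Northgate: α = 11.2% − [2.2% + 1.38 × (8.2% − 2.2%)] = 0.720
Highest: Cedar (2.820).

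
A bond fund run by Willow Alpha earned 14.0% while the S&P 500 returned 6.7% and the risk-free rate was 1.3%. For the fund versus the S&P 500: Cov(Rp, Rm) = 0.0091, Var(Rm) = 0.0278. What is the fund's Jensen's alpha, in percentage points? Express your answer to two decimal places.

10.93

β = Cov / Var = 0.0091 / 0.0278 = 0.3273
E[R] = Rf + β(Rm − Rf) = 1.3% + 0.3273 × (6.7% − 1.3%) = 3.0674%
α = Rp − E[R] = 14.0% − 3.0674% = 10.9326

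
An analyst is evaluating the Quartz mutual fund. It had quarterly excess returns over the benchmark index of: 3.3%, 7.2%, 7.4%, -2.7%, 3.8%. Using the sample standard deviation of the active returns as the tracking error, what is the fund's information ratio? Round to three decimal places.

μ = (3.3 + 7.2 + 7.4 − 2.7 + 3.8) / 5 = 19.00 / 5 = 3.8000%
Σ(r − μ)² = (3.3 − 3.8000)² + (7.2 − 3.8000)² + (7.4 − 3.8000)² + … = 67.0200
sample σ = √(67.0200 / 4) = √16.7550 = 4.0933%
IR = μ / tracking error = 3.8000 / 4.0933 = 0.9283

0.928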